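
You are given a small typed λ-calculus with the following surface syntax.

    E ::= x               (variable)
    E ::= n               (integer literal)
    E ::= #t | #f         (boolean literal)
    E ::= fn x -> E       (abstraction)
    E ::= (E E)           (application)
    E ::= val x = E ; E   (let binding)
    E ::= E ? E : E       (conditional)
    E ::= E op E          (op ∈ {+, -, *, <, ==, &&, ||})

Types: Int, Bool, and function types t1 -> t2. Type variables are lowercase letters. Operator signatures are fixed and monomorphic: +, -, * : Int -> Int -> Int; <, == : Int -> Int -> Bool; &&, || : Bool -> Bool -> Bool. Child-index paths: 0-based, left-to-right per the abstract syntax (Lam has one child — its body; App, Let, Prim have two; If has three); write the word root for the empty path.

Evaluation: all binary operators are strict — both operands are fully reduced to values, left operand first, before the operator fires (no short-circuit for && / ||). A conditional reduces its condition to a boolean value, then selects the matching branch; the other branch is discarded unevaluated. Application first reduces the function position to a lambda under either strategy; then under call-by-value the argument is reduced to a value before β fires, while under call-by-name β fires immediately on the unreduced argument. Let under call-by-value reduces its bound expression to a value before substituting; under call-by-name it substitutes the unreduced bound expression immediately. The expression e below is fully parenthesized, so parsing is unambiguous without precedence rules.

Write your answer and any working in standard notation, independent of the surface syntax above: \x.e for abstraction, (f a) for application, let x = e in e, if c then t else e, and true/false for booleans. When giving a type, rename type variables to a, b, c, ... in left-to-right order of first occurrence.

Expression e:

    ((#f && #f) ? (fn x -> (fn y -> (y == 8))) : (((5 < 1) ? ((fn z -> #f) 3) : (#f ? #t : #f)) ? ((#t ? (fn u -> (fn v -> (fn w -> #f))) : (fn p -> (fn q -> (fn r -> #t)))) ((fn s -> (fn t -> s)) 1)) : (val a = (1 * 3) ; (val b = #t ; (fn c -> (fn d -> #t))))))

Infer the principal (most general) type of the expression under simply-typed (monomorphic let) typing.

Answer: a -> Int -> Bool

Trace:
  unify Bool ~ Bool
  unify Bool ~ Bool
  unify Bool ~ Bool
y : b
  unify b ~ Int
  unify Int ~ Int
\y._ : Int -> Bool
\x._ : a -> Int -> Bool
  unify Int ~ Int
  unify Int ~ Int
  unify Bool ~ Bool
\z._ : c -> Bool
  unify c -> Bool ~ Int -> d
  unify c ~ Int
  unify Bool ~ d
_ _ : Bool
  unify Bool ~ Bool
  unify Bool ~ Bool
  unify Bool ~ Bool
  unify Bool ~ Bool
  unify Bool ~ Bool
\w._ : g -> Bool
\v._ : f -> g -> Bool
\u._ : e -> f -> g -> Bool
\r._ : j -> Bool
\q._ : i -> j -> Bool
\p._ : h -> i -> j -> Bool
  unify e -> f -> g -> Bool ~ h -> i -> j -> Bool
  unify e ~ h
  unify f -> g -> Bool ~ i -> j -> Bool
  unify f ~ i
  unify g -> Bool ~ j -> Bool
  unify g ~ j
  unify Bool ~ Bool
s : k
\t._ : l -> k
\s._ : k -> l -> k
  unify k -> l -> k ~ Int -> m
  unify k ~ Int
  unify l -> Int ~ m
_ _ : l -> Int
  unify h -> i -> j -> Bool ~ (l -> Int) -> n
  unify h ~ l -> Int
  unify i -> j -> Bool ~ n
_ _ : i -> j -> Bool
  unify Int ~ Int
  unify Int ~ Int
let a : Int
let b : Bool
\d._ : p -> Bool
\c._ : o -> p -> Bool
  unify i -> j -> Bool ~ o -> p -> Bool
  unify i ~ o
  unify j -> Bool ~ p -> Bool
  unify j ~ p
  unify Bool ~ Bool
  unify a -> Int -> Bool ~ o -> p -> Bool
  unify a ~ o
  unify Int -> Bool ~ p -> Bool
  unify Int ~ p
  unify Bool ~ Bool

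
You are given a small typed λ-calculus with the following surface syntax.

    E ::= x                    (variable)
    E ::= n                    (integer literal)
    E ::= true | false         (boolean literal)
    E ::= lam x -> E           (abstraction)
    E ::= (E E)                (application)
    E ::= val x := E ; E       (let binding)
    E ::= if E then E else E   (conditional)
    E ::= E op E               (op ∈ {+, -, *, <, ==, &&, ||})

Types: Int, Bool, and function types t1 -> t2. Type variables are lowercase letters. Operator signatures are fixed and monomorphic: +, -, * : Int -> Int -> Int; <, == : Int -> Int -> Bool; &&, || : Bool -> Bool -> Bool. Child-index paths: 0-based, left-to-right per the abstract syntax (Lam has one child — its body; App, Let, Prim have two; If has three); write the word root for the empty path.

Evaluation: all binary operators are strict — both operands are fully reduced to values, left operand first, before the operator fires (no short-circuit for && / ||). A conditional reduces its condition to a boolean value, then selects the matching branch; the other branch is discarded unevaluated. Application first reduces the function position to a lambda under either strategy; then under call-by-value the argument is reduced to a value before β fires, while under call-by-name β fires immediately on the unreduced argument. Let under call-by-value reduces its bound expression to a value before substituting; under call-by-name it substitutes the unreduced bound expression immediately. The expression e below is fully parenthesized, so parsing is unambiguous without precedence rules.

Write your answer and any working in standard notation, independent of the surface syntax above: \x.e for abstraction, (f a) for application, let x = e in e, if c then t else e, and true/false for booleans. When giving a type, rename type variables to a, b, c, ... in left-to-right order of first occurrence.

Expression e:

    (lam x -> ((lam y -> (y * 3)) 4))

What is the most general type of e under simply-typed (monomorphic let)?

Working:
y : b
  unify b ~ Int
  unify Int ~ Int
\y._ : Int -> Int
  unify Int -> Int ~ Int -> c
  unify Int ~ Int
  unify Int ~ c
_ _ : Int
\x._ : a -> Int

Answer: a -> Int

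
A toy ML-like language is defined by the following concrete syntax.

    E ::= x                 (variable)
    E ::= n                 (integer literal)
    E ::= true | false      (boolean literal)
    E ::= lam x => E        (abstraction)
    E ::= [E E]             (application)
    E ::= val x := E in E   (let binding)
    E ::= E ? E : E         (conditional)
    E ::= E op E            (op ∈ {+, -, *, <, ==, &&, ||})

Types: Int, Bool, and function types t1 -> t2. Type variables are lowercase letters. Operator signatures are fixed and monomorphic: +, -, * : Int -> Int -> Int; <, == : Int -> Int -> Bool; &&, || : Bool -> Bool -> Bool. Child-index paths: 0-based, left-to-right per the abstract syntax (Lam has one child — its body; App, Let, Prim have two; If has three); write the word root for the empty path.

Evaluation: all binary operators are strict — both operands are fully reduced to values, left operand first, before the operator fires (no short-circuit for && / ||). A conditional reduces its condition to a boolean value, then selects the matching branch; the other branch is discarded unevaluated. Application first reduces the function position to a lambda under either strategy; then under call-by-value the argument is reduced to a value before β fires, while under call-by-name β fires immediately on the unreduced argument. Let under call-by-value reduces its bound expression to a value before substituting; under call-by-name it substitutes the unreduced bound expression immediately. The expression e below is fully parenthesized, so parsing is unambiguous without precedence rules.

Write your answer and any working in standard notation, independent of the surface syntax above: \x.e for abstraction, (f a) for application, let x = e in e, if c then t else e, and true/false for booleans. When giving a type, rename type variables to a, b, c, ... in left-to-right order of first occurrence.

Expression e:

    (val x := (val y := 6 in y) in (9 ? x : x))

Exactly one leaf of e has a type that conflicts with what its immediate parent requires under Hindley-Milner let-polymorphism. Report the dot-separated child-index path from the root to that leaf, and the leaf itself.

Answer: 1.0 : 9

Trace:
let y : Int
y : Int
let x : Int
  unify Int ~ Bool
  FAIL: mismatch Int ~ Bool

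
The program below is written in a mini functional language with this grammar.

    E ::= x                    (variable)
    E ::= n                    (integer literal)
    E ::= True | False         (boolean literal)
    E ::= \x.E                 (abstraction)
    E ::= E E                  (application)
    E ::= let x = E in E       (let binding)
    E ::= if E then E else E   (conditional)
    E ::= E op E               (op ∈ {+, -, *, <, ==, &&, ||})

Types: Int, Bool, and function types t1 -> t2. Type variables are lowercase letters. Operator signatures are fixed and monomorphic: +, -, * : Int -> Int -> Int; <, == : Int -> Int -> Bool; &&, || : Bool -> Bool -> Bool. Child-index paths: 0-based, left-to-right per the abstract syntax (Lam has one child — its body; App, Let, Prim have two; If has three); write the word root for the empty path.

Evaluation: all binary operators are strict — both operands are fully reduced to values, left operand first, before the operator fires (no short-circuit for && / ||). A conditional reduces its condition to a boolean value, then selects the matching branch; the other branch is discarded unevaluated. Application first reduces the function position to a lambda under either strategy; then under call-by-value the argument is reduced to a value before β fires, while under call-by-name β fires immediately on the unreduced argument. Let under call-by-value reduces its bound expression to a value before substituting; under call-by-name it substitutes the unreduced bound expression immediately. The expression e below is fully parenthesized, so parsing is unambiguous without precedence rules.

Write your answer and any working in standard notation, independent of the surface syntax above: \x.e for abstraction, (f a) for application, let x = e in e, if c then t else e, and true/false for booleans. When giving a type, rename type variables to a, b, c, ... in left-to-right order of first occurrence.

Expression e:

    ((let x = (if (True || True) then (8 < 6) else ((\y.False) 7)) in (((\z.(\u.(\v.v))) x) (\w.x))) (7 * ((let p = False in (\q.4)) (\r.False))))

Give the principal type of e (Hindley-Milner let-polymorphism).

Working:
  unify Bool ~ Bool
  unify Bool ~ Bool
  unify Bool ~ Bool
  unify Int ~ Int
  unify Int ~ Int
\y._ : a -> Bool
  unify a -> Bool ~ Int -> b
  unify a ~ Int
  unify Bool ~ b
_ _ : Bool
  unify Bool ~ Bool
let x : Bool
v : e
\v._ : e -> e
\u._ : d -> e -> e
\z._ : c -> d -> e -> e
x : Bool
  unify c -> d -> e -> e ~ Bool -> f
  unify c ~ Bool
  unify d -> e -> e ~ f
_ _ : d -> e -> e
x : Bool
\w._ : g -> Bool
  unify d -> e -> e ~ (g -> Bool) -> h
  unify d ~ g -> Bool
  unify e -> e ~ h
_ _ : e -> e
  unify Int ~ Int
let p : Bool
\q._ : i -> Int
\r._ : j -> Bool
  unify i -> Int ~ (j -> Bool) -> k
  unify i ~ j -> Bool
  unify Int ~ k
_ _ : Int
  unify Int ~ Int
  unify e -> e ~ Int -> l
  unify e ~ Int
  unify Int ~ l
_ _ : Int

Answer: Int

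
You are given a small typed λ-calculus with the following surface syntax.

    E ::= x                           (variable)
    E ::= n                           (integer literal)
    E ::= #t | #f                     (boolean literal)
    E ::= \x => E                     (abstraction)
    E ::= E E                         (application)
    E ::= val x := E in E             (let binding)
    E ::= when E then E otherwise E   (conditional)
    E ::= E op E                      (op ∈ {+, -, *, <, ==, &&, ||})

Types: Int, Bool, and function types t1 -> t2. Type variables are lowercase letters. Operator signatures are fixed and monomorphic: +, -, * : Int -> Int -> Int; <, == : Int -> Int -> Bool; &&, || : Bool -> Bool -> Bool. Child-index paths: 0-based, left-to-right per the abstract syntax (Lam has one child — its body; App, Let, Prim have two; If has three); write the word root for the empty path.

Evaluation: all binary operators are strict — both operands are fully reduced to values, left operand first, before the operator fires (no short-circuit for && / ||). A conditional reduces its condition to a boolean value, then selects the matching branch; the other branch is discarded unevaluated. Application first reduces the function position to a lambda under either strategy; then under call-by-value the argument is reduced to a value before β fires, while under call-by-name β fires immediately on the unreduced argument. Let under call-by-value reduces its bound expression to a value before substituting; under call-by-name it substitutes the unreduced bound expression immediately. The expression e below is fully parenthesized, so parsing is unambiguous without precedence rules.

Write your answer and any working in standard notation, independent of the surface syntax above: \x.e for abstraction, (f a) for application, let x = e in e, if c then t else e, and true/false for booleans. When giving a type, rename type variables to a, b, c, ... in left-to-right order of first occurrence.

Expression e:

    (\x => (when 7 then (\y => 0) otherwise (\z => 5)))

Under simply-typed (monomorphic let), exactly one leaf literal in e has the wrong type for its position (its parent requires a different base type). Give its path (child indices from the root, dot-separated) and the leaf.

Working:
  unify Int ~ Bool
  FAIL: mismatch Int ~ Bool

Answer: 0.0 : 7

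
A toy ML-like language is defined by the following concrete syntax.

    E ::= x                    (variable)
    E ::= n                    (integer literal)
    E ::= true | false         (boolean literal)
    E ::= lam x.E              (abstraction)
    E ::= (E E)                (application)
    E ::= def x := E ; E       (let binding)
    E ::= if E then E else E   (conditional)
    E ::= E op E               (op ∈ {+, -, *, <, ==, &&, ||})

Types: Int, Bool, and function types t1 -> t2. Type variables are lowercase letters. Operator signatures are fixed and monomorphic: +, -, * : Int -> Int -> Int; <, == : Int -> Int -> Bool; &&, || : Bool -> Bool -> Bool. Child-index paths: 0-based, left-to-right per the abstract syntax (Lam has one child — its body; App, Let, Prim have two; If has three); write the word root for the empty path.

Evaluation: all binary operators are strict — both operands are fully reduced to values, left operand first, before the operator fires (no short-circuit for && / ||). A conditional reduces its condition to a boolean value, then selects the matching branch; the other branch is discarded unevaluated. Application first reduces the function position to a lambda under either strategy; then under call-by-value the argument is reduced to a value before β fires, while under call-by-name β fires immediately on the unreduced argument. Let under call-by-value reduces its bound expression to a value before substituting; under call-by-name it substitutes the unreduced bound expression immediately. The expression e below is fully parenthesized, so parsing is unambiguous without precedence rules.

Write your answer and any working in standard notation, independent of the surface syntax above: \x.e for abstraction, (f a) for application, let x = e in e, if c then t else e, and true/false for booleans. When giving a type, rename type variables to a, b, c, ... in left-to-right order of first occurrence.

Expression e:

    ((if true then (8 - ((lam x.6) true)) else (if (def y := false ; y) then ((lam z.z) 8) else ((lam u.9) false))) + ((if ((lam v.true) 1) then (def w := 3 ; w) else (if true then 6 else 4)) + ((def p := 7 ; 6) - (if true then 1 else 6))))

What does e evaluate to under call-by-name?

Answer: 10

Working:
step 0: ((if true then (8 - ((\x.6) true)) else (if (let y = false in y) then ((\z.z) 8) else ((\u.9) false))) + ((if ((\v.true) 1) then (let w = 3 in w) else (if true then 6 else 4)) + ((let p = 7 in 6) - (if true then 1 else 6))))
step 1: [if@0] ((8 - ((\x.6) true)) + ((if ((\v.true) 1) then (let w = 3 in w) else (if true then 6 else 4)) + ((let p = 7 in 6) - (if true then 1 else 6))))
step 2: [beta@0.1] ((8 - 6) + ((if ((\v.true) 1) then (let w = 3 in w) else (if true then 6 else 4)) + ((let p = 7 in 6) - (if true then 1 else 6))))
step 3: [delta@0] (2 + ((if ((\v.true) 1) then (let w = 3 in w) else (if true then 6 else 4)) + ((let p = 7 in 6) - (if true then 1 else 6))))
step 4: [beta@1.0.0] (2 + ((if true then (let w = 3 in w) else (if true then 6 else 4)) + ((let p = 7 in 6) - (if true then 1 else 6))))
step 5: [if@1.0] (2 + ((let w = 3 in w) + ((let p = 7 in 6) - (if true then 1 else 6))))
step 6: [let@1.0] (2 + (3 + ((let p = 7 in 6) - (if true then 1 else 6))))
step 7: [let@1.1.0] (2 + (3 + (6 - (if true then 1 else 6))))
step 8: [if@1.1.1] (2 + (3 + (6 - 1)))
step 9: [delta@1.1] (2 + (3 + 5))
step 10: [delta@1] (2 + 8)
step 11: [delta@root] 10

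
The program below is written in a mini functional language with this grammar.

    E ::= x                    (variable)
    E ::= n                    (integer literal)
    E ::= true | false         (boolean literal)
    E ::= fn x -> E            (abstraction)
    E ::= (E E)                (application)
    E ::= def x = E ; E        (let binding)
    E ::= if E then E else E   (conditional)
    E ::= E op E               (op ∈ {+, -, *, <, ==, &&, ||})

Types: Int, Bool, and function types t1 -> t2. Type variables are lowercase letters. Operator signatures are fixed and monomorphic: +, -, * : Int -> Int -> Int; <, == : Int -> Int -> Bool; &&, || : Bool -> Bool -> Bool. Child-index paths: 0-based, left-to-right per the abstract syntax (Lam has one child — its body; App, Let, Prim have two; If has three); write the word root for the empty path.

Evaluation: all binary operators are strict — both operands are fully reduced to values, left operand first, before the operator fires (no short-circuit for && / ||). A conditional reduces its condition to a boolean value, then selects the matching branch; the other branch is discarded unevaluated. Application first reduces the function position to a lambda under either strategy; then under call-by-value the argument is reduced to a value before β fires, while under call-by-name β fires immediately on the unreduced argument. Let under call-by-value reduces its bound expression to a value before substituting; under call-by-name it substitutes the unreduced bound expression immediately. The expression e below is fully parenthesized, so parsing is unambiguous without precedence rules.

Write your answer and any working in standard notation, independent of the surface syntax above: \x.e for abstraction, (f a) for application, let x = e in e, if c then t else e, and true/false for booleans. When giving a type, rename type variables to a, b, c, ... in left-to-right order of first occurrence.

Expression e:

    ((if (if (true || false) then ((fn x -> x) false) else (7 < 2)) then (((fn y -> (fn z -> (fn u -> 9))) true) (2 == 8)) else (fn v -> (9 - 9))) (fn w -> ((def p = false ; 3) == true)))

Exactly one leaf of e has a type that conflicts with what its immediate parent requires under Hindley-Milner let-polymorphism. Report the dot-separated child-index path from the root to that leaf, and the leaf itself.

Trace:
  unify Bool ~ Bool
  unify Bool ~ Bool
  unify Bool ~ Bool
x : a
\x._ : a -> a
  unify a -> a ~ Bool -> b
  unify a ~ Bool
  unify Bool ~ b
_ _ : Bool
  unify Int ~ Int
  unify Int ~ Int
  unify Bool ~ Bool
  unify Bool ~ Bool
\u._ : e -> Int
\z._ : d -> e -> Int
\y._ : c -> d -> e -> Int
  unify c -> d -> e -> Int ~ Bool -> f
  unify c ~ Bool
  unify d -> e -> Int ~ f
_ _ : d -> e -> Int
  unify Int ~ Int
  unify Int ~ Int
  unify d -> e -> Int ~ Bool -> g
  unify d ~ Bool
  unify e -> Int ~ g
_ _ : e -> Int
  unify Int ~ Int
  unify Int ~ Int
\v._ : h -> Int
  unify e -> Int ~ h -> Int
  unify e ~ h
  unify Int ~ Int
let p : Bool
  unify Int ~ Int
  unify Bool ~ Int
  FAIL: mismatch Bool ~ Int

Answer: 1.0.1 : true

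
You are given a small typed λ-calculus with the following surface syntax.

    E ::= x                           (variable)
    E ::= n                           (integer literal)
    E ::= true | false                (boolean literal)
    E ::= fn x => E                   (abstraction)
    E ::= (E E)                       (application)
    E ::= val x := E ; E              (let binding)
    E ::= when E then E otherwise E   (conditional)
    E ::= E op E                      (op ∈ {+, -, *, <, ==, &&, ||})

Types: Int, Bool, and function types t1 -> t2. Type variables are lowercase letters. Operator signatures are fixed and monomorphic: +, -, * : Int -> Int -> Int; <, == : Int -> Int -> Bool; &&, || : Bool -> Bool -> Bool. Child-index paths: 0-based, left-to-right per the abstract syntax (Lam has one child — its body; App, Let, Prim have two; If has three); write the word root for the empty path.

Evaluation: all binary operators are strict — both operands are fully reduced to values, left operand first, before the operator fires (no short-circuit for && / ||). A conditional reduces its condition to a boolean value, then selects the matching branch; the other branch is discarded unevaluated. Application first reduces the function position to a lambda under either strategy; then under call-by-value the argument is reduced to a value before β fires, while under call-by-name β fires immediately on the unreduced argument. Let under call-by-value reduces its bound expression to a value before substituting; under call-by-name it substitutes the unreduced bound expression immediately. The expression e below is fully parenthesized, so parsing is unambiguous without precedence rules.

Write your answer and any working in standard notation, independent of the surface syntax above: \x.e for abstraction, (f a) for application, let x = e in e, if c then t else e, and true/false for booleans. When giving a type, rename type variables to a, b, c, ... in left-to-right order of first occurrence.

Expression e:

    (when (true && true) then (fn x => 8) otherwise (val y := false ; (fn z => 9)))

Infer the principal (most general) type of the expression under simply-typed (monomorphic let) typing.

Derivation:
  unify Bool ~ Bool
  unify Bool ~ Bool
  unify Bool ~ Bool
\x._ : a -> Int
let y : Bool
\z._ : b -> Int
  unify a -> Int ~ b -> Int
  unify a ~ b
  unify Int ~ Int

Answer: a -> Int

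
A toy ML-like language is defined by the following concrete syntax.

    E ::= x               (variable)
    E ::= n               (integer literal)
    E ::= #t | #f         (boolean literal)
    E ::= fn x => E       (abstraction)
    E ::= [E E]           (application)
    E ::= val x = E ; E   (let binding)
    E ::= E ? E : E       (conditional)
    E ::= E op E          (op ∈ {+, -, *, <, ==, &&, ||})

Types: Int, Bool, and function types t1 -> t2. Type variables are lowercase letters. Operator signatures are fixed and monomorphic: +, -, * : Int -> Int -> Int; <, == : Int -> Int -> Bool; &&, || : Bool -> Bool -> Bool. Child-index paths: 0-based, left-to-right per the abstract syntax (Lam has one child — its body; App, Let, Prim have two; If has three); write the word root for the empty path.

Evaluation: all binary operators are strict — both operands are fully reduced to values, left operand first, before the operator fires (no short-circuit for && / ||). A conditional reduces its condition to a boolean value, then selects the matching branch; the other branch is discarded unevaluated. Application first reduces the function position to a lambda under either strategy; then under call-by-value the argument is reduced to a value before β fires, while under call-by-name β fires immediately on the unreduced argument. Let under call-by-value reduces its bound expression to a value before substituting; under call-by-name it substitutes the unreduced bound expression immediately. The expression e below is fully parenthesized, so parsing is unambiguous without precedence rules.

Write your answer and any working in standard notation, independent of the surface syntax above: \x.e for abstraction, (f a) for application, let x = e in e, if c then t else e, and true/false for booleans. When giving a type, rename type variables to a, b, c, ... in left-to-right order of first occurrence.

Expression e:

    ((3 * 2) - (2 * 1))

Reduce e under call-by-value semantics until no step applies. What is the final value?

Answer: 4

Working:
step 0: ((3 * 2) - (2 * 1))
step 1: [delta@0] (6 - (2 * 1))
step 2: [delta@1] (6 - 2)
step 3: [delta@root] 4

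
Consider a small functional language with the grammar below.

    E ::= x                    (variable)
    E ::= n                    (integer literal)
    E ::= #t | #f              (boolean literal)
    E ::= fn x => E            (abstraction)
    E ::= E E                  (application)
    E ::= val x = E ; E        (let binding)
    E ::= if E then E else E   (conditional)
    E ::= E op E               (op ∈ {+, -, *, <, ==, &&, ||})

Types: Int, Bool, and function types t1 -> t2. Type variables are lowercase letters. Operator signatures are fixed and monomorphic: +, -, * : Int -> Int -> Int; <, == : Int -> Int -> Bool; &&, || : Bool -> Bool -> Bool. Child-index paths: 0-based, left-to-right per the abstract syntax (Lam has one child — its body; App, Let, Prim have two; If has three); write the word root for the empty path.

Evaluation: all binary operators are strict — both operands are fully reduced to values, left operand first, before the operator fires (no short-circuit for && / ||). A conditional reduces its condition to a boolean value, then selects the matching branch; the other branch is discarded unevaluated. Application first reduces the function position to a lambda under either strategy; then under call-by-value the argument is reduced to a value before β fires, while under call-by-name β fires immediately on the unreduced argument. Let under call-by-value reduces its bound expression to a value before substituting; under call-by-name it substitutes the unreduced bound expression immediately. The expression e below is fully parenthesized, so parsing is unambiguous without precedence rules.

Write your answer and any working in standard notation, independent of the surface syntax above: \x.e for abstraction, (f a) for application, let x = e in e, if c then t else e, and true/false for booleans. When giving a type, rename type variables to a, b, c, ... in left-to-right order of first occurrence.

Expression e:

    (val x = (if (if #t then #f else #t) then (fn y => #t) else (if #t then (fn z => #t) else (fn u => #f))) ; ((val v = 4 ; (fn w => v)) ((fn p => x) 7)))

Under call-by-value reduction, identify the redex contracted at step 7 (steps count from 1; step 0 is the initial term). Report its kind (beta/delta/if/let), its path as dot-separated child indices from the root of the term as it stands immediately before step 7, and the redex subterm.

Answer: beta at root : ((\w.4) (\z.true))

Derivation:
step 0: (let x = (if (if true then false else true) then (\y.true) else (if true then (\z.true) else (\u.false))) in ((let v = 4 in (\w.v)) ((\p.x) 7)))
step 1: [if@0.0] (let x = (if false then (\y.true) else (if true then (\z.true) else (\u.false))) in ((let v = 4 in (\w.v)) ((\p.x) 7)))
step 2: [if@0] (let x = (if true then (\z.true) else (\u.false)) in ((let v = 4 in (\w.v)) ((\p.x) 7)))
step 3: [if@0] (let x = (\z.true) in ((let v = 4 in (\w.v)) ((\p.x) 7)))
step 4: [let@root] ((let v = 4 in (\w.v)) ((\p.(\z.true)) 7))
step 5: [let@0] ((\w.4) ((\p.(\z.true)) 7))
step 6: [beta@1] ((\w.4) (\z.true))
step 7: [beta@root] 4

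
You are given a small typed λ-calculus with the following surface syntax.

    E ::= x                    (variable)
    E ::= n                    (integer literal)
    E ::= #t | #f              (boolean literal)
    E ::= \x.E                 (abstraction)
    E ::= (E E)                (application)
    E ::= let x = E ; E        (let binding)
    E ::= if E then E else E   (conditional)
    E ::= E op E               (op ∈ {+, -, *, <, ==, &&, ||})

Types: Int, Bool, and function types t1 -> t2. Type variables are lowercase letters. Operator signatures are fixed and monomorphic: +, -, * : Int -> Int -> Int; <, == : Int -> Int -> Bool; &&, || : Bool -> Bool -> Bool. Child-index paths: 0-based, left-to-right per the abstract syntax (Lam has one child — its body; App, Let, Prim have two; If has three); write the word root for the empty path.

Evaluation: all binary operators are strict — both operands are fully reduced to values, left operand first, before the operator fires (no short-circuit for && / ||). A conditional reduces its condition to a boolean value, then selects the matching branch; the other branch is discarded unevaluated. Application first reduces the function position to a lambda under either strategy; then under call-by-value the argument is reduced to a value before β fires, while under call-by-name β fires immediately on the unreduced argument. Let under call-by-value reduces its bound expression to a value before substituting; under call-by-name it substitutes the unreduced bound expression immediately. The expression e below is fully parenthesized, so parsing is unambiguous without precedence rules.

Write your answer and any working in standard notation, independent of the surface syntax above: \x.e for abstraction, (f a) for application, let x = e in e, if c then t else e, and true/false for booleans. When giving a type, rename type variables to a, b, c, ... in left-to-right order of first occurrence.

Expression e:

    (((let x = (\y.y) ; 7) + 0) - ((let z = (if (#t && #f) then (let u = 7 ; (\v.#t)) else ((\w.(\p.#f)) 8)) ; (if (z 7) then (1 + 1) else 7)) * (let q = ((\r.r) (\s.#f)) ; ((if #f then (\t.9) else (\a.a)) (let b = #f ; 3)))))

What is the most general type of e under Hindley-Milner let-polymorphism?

Answer: Int

Trace:
y : a
\y._ : a -> a
let x : forall. a -> a
  unify Int ~ Int
  unify Int ~ Int
  unify Int ~ Int
  unify Bool ~ Bool
  unify Bool ~ Bool
  unify Bool ~ Bool
let u : Int
\v._ : b -> Bool
\p._ : d -> Bool
\w._ : c -> d -> Bool
  unify c -> d -> Bool ~ Int -> e
  unify c ~ Int
  unify d -> Bool ~ e
_ _ : d -> Bool
  unify b -> Bool ~ d -> Bool
  unify b ~ d
  unify Bool ~ Bool
let z : forall. d -> Bool
z : f -> Bool
  unify f -> Bool ~ Int -> g
  unify f ~ Int
  unify Bool ~ g
_ _ : Bool
  unify Bool ~ Bool
  unify Int ~ Int
  unify Int ~ Int
  unify Int ~ Int
  unify Int ~ Int
r : h
\r._ : h -> h
\s._ : i -> Bool
  unify h -> h ~ (i -> Bool) -> j
  unify h ~ i -> Bool
  unify i -> Bool ~ j
_ _ : i -> Bool
let q : forall. i -> Bool
  unify Bool ~ Bool
\t._ : k -> Int
a : l
\a._ : l -> l
  unify k -> Int ~ l -> l
  unify k ~ l
  unify Int ~ l
let b : Bool
  unify Int -> Int ~ Int -> m
  unify Int ~ Int
  unify Int ~ m
_ _ : Int
  unify Int ~ Int
  unify Int ~ Int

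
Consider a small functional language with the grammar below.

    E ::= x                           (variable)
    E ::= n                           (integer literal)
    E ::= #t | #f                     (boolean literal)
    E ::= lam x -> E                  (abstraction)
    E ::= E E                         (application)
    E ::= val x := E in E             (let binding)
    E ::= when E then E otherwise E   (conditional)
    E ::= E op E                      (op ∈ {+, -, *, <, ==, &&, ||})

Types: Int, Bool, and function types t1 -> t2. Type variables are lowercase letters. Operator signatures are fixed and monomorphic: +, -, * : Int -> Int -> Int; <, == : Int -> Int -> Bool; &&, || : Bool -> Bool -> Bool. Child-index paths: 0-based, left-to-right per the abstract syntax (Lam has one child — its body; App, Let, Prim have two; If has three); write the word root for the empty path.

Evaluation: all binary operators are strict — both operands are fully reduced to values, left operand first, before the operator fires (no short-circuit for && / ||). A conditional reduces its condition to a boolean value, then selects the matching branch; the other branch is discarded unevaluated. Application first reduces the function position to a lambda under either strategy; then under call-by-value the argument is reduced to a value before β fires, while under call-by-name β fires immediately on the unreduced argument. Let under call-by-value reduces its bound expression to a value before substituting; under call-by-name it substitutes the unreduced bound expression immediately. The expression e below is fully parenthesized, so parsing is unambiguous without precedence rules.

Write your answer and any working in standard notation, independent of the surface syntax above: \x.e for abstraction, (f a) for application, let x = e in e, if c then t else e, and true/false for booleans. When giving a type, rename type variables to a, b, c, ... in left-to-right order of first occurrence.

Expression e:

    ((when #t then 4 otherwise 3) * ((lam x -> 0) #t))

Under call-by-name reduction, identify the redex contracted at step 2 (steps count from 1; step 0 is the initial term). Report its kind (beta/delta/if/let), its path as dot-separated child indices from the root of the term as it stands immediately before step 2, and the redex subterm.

Answer: beta at 1 : ((\x.0) true)

Working:
step 0: ((if true then 4 else 3) * ((\x.0) true))
step 1: [if@0] (4 * ((\x.0) true))
step 2: [beta@1] (4 * 0)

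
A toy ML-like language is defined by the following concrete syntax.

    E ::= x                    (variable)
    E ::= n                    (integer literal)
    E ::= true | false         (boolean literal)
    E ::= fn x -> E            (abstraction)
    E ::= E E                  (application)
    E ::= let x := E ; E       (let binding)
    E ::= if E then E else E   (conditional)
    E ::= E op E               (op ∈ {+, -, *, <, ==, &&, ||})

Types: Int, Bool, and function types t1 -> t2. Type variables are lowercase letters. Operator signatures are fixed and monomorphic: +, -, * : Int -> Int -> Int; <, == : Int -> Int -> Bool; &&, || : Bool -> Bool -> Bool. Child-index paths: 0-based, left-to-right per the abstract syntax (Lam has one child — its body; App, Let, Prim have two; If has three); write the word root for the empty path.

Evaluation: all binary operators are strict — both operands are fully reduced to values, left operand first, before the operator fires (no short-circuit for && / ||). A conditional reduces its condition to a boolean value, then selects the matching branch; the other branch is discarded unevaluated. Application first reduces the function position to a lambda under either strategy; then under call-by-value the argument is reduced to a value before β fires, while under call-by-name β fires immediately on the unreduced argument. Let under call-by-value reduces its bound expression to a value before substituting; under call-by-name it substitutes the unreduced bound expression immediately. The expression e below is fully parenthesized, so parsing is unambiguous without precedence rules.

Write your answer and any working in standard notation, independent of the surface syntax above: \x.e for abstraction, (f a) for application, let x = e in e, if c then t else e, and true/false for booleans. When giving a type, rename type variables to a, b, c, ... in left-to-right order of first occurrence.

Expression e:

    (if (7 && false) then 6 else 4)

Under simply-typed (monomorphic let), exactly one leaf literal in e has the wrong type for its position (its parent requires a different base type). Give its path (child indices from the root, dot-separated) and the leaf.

Answer: 0.0 : 7

Derivation:
  unify Int ~ Bool
  FAIL: mismatch Int ~ Bool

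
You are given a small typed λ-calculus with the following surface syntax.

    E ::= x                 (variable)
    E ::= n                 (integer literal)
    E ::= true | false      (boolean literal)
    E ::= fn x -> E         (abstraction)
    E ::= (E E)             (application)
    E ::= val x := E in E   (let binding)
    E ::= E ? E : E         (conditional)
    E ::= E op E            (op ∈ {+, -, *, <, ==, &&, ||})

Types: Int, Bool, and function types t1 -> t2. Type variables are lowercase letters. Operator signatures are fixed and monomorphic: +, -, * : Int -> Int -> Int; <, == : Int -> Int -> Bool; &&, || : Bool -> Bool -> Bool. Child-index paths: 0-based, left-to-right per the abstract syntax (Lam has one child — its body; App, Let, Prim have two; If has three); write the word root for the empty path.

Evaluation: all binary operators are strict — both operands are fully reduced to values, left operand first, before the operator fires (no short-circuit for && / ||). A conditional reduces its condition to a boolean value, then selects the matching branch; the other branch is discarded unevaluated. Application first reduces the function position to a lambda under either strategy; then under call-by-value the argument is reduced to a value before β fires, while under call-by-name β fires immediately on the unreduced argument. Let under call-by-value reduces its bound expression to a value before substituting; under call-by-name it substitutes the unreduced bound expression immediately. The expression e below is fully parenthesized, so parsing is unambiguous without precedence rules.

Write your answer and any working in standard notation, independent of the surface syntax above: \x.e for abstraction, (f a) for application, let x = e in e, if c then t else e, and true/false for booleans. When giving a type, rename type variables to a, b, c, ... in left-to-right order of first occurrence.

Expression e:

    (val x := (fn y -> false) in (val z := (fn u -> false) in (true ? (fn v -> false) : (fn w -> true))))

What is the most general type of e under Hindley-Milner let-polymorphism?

Trace:
\y._ : a -> Bool
let x : forall. a -> Bool
\u._ : b -> Bool
let z : forall. b -> Bool
  unify Bool ~ Bool
\v._ : c -> Bool
\w._ : d -> Bool
  unify c -> Bool ~ d -> Bool
  unify c ~ d
  unify Bool ~ Bool

Answer: a -> Bool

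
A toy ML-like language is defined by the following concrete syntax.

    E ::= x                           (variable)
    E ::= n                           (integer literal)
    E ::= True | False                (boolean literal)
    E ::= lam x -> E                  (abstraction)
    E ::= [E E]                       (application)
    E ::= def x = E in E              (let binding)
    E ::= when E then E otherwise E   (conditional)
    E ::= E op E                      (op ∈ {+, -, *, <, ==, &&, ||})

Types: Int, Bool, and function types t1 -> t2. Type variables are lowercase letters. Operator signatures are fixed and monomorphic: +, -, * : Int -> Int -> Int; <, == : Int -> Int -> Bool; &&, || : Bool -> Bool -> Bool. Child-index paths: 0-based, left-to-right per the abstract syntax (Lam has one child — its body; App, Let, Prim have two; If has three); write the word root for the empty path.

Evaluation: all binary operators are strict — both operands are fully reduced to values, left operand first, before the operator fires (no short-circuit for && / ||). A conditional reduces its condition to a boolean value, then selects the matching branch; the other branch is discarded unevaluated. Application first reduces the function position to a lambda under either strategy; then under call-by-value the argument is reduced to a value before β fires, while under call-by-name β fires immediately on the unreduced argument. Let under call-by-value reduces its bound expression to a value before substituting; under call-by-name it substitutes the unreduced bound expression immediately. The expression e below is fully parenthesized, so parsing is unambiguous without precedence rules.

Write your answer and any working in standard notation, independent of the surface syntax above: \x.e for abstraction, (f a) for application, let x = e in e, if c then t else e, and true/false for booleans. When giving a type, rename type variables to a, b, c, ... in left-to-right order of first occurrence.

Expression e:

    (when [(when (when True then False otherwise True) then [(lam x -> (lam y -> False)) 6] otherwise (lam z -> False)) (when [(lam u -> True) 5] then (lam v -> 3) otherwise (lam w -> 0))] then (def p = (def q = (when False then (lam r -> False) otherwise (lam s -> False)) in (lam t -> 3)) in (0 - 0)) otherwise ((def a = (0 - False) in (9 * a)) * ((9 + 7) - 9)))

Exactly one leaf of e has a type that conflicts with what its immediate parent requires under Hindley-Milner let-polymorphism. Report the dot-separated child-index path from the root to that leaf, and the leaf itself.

Answer: 2.0.0.1 : false

Working:
  unify Bool ~ Bool
  unify Bool ~ Bool
  unify Bool ~ Bool
\y._ : b -> Bool
\x._ : a -> b -> Bool
  unify a -> b -> Bool ~ Int -> c
  unify a ~ Int
  unify b -> Bool ~ c
_ _ : b -> Bool
\z._ : d -> Bool
  unify b -> Bool ~ d -> Bool
  unify b ~ d
  unify Bool ~ Bool
\u._ : e -> Bool
  unify e -> Bool ~ Int -> f
  unify e ~ Int
  unify Bool ~ f
_ _ : Bool
  unify Bool ~ Bool
\v._ : g -> Int
\w._ : h -> Int
  unify g -> Int ~ h -> Int
  unify g ~ h
  unify Int ~ Int
  unify d -> Bool ~ (h -> Int) -> i
  unify d ~ h -> Int
  unify Bool ~ i
_ _ : Bool
  unify Bool ~ Bool
  unify Bool ~ Bool
\r._ : j -> Bool
\s._ : k -> Bool
  unify j -> Bool ~ k -> Bool
  unify j ~ k
  unify Bool ~ Bool
let q : forall. k -> Bool
\t._ : l -> Int
let p : forall. l -> Int
  unify Int ~ Int
  unify Int ~ Int
  unify Int ~ Int
  unify Bool ~ Int
  FAIL: mismatch Bool ~ Int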